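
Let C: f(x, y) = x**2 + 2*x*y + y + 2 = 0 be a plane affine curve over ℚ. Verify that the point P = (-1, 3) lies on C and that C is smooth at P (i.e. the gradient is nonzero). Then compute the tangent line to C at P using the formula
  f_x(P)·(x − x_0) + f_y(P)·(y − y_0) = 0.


Tangent line at P: 4*x - y + 7 = 0.

Step 1: f(-1, 3) = 0, so P lies on C.
Step 2: partial derivatives
  f_x(x, y) = 2*x + 2*y, f_y(x, y) = 2*x + 1.
  f_x(P) = 4, f_y(P) = -1 (gradient nonzero, so P is smooth).
Step 3: tangent line at P: 4·(x − -1) + -1·(y − 3) = 0.
Expanding: 4*x - y + 7 = 0.


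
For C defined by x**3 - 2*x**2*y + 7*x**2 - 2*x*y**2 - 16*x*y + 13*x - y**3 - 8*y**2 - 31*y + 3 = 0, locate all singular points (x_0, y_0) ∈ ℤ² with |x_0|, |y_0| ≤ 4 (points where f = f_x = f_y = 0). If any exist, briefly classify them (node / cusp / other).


Singular points: {(-3, -1)}; classification: cusp.

Compute partial derivatives:
  f_x = 3*x**2 - 4*x*y + 14*x - 2*y**2 - 16*y + 13.
  f_y = -2*x**2 - 4*x*y - 16*x - 3*y**2 - 16*y - 31.
Scan x_0 ∈ {−4, ..., 4}. For each x_0, f_y(x_0, y) is a polynomial in y; find its integer roots y ∈ {−4, ..., 4}, then test f_x and f at those candidates.
  x = -4: f_y(-4, y) = 1 - 3*y**2; no integer root y with |y| ≤ 4.
  x = -3: f_y(-3, y) = -3*y**2 - 4*y - 1; vanishes at y ∈ {-1}. (-3, -1): f_x = 0, f = 0 — SINGULAR.
  x = -2: f_y(-2, y) = -3*y**2 - 8*y - 7; no integer root y with |y| ≤ 4.
  x = -1: f_y(-1, y) = -3*y**2 - 12*y - 17; no integer root y with |y| ≤ 4.
  x = 0: f_y(0, y) = -3*y**2 - 16*y - 31; no integer root y with |y| ≤ 4.
  x = 1: f_y(1, y) = -3*y**2 - 20*y - 49; no integer root y with |y| ≤ 4.
  x = 2: f_y(2, y) = -3*y**2 - 24*y - 71; no integer root y with |y| ≤ 4.
  x = 3: f_y(3, y) = -3*y**2 - 28*y - 97; no integer root y with |y| ≤ 4.
  x = 4: f_y(4, y) = -3*y**2 - 32*y - 127; no integer root y with |y| ≤ 4.
Only singular point on the grid: (-3, -1).
Classify: substitute x = -3 + u, y = -1 + v and expand: f = u**3 - 2*u**2*v - 2*u*v**2 - v**3 + v**2.
No constant or linear terms (consistent with a singular point). Quadratic part: v**2. Cubic part: u**3 - 2*u**2*v - 2*u*v**2 - v**3.
The quadratic part v**2 is a perfect square, so there is a single (double) tangent line v = 0, i.e. y = -1. Restricting the cubic part to that line (v = 0) leaves u**3 ≠ 0, so f is not divisible by v and the branch is v² ≈ -u**3 to lowest order — this is a cusp.
Classification: cusp.


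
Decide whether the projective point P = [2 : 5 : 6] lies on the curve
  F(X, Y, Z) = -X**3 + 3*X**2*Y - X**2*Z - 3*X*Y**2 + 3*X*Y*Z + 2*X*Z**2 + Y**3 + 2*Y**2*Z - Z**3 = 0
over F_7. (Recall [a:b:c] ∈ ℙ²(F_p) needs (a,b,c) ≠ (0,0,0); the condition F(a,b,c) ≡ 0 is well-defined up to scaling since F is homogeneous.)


F(2,5,6) ≡ 5 (mod 7); P is NOT on the curve.

Evaluate F(2, 5, 6) term-by-term (mod 7).
  -X**3 ↦ -1·8·1·1 = -8
  3*X**2*Y ↦ 3·4·5·1 = 60
  -X**2*Z ↦ -1·4·1·6 = -24
  -3*X*Y**2 ↦ -3·2·25·1 = -150
  3*X*Y*Z ↦ 3·2·5·6 = 180
  2*X*Z**2 ↦ 2·2·1·36 = 144
  Y**3 ↦ 1·1·125·1 = 125
  2*Y**2*Z ↦ 2·1·25·6 = 300
  -Z**3 ↦ -1·1·1·216 = -216
Sum: F(2, 5, 6) = (-8) + (60) + (-24) + (-150) + (180) + (144) + (125) + (300) + (-216) = 411.
Reducing mod 7: 411 ≡ 5 (mod 7).
Since F(a, b, c) ≡ 5 ≠ 0 (mod 7), P does NOT lie on the curve.


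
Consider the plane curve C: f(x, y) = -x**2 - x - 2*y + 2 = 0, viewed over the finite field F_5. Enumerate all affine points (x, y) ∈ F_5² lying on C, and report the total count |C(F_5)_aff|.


Affine F_5-points: {(0, 1), (1, 0), (2, 3), (3, 0), (4, 1)}; count = 5.

For each of the 25 pairs (x, y) ∈ F_5², evaluate f(x, y) mod 5. Record the zeros.
  x = 0: [0↦2, 1↦0, 2↦3, 3↦1, 4↦4]  zeros at y ∈ {1}
  x = 1: [0↦0, 1↦3, 2↦1, 3↦4, 4↦2]  zeros at y ∈ {0}
  x = 2: [0↦1, 1↦4, 2↦2, 3↦0, 4↦3]  zeros at y ∈ {3}
  x = 3: [0↦0, 1↦3, 2↦1, 3↦4, 4↦2]  zeros at y ∈ {0}
  x = 4: [0↦2, 1↦0, 2↦3, 3↦1, 4↦4]  zeros at y ∈ {1}
Collecting zeros: affine points = {(0, 1), (1, 0), (2, 3), (3, 0), (4, 1)}.
Total count |C(F_5)_aff| = 5.


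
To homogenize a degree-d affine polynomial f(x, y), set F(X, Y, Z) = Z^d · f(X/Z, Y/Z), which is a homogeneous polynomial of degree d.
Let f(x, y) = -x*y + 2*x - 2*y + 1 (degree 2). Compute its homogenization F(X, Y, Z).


F(X, Y, Z) = -X*Y + 2*X*Z - 2*Y*Z + Z**2

deg(f) = 2.
Substitute x = X/Z, y = Y/Z into f, then multiply by Z^2.
  monomial -1·x^1·y^1 ↦ -1·X^1·Y^1·Z^0.
  monomial 2·x^1·y^0 ↦ 2·X^1·Y^0·Z^1.
  monomial -2·x^0·y^1 ↦ -2·X^0·Y^1·Z^1.
  monomial 1·x^0·y^0 ↦ 1·X^0·Y^0·Z^2.
Collecting: F(X, Y, Z) = -X*Y + 2*X*Z - 2*Y*Z + Z**2.


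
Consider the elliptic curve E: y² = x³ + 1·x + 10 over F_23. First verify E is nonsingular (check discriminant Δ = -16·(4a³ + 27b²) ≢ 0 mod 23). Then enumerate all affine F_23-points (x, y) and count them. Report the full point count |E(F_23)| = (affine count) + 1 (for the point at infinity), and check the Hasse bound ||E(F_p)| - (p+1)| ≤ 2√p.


Affine points = {(1, 9), (1, 14), (4, 3), (4, 20), (5, 5), (5, 18), (6, 5), (6, 18), (8, 1), (8, 22), (9, 9), (9, 14), (10, 10), (10, 13), (11, 8), (11, 15), (12, 5), (12, 18), (13, 9), (13, 14), (14, 10), (14, 13), (17, 8), (17, 15), (18, 8), (18, 15), (20, 7), (20, 16), (21, 0), (22, 10), (22, 13)}; affine count = 31; |E(F_23)| = 32.

Discriminant check: Δ ∝ 4a³ + 27b² = 4·1³ + 27·10² = 4·1 + 27·100 ≡ 13 (mod 23). Nonzero ⇒ E is nonsingular.
For each x ∈ F_23, compute rhs = x³ + 1·x + 10 mod 23, then count y ∈ F_23 with y² ≡ rhs.
  x = 0: rhs = 10, matching y values: none (0 points).
  x = 1: rhs = 12, matching y values: 9, 14 (2 points).
  x = 2: rhs = 20, matching y values: none (0 points).
  x = 3: rhs = 17, matching y values: none (0 points).
  x = 4: rhs = 9, matching y values: 3, 20 (2 points).
  x = 5: rhs = 2, matching y values: 5, 18 (2 points).
  x = 6: rhs = 2, matching y values: 5, 18 (2 points).
  x = 7: rhs = 15, matching y values: none (0 points).
  x = 8: rhs = 1, matching y values: 1, 22 (2 points).
  x = 9: rhs = 12, matching y values: 9, 14 (2 points).
  x = 10: rhs = 8, matching y values: 10, 13 (2 points).
  x = 11: rhs = 18, matching y values: 8, 15 (2 points).
  x = 12: rhs = 2, matching y values: 5, 18 (2 points).
  x = 13: rhs = 12, matching y values: 9, 14 (2 points).
  x = 14: rhs = 8, matching y values: 10, 13 (2 points).
  x = 15: rhs = 19, matching y values: none (0 points).
  x = 16: rhs = 5, matching y values: none (0 points).
  x = 17: rhs = 18, matching y values: 8, 15 (2 points).
  x = 18: rhs = 18, matching y values: 8, 15 (2 points).
  x = 19: rhs = 11, matching y values: none (0 points).
  x = 20: rhs = 3, matching y values: 7, 16 (2 points).
  x = 21: rhs = 0, matching y values: 0 (1 points).
  x = 22: rhs = 8, matching y values: 10, 13 (2 points).
Total affine count: 31.
Full point count |E(F_23)| = 31 + 1 = 32.
Hasse bound: |32 − (23+1)| = |8| = 8 ≤ 2√23 ≈ 9.5917 ✓.


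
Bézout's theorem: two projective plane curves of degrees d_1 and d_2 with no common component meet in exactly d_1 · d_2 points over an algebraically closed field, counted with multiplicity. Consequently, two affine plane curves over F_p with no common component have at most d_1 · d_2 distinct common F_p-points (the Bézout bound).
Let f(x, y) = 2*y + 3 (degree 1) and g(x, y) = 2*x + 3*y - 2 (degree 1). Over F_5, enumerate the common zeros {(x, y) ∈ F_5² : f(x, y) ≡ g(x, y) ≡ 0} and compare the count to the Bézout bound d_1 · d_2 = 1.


Common zeros: {(2, 1)}; count = 1; Bézout bound = 1.

deg(f) = 1, deg(g) = 1, so Bézout bound = 1.
Scan x ∈ F_5. For each x, list the y ∈ F_5 with f(x, y) ≡ 0 and those with g(x, y) ≡ 0 (mod 5); the common zeros in that column are the intersection.
  x = 0: f ≡ 0 at y ∈ {1}; g ≡ 0 at y ∈ {4}; common: ∅.
  x = 1: f ≡ 0 at y ∈ {1}; g ≡ 0 at y ∈ {0}; common: ∅.
  x = 2: f ≡ 0 at y ∈ {1}; g ≡ 0 at y ∈ {1}; common: {1}.
  x = 3: f ≡ 0 at y ∈ {1}; g ≡ 0 at y ∈ {2}; common: ∅.
  x = 4: f ≡ 0 at y ∈ {1}; g ≡ 0 at y ∈ {3}; common: ∅.
Collecting: common zeros = {(2, 1)}, so the count is 1.
Comparison with the Bézout bound: 1 ≤ 1 = deg(f)·deg(g), as expected for curves with no common component (the bound is attained).


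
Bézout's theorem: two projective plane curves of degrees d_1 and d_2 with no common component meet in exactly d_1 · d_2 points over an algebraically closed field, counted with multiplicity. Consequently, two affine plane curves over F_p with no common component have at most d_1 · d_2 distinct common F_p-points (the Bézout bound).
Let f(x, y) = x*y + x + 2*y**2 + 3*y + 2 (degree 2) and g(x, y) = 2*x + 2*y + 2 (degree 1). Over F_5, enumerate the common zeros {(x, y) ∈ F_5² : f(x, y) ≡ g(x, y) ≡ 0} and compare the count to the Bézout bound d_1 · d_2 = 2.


Common zeros: ∅; count = 0; Bézout bound = 2.

deg(f) = 2, deg(g) = 1, so Bézout bound = 2.
Scan x ∈ F_5. For each x, list the y ∈ F_5 with f(x, y) ≡ 0 and those with g(x, y) ≡ 0 (mod 5); the common zeros in that column are the intersection.
  x = 0: f ≡ 0 at y ∈ ∅; g ≡ 0 at y ∈ {4}; common: ∅.
  x = 1: f ≡ 0 at y ∈ ∅; g ≡ 0 at y ∈ {3}; common: ∅.
  x = 2: f ≡ 0 at y ∈ ∅; g ≡ 0 at y ∈ {2}; common: ∅.
  x = 3: f ≡ 0 at y ∈ {0, 2}; g ≡ 0 at y ∈ {1}; common: ∅.
  x = 4: f ≡ 0 at y ∈ {1, 3}; g ≡ 0 at y ∈ {0}; common: ∅.
Collecting: common zeros = ∅, so the count is 0.
Comparison with the Bézout bound: 0 ≤ 2 = deg(f)·deg(g), as expected for curves with no common component (the affine F_5-count falls short of the bound because intersections may lie at infinity, over extension fields, or carry multiplicity).


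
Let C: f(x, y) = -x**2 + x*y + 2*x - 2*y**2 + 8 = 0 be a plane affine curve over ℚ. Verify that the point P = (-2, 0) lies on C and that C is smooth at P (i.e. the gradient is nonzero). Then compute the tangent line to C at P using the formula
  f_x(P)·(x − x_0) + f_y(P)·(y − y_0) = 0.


Tangent line at P: 6*x - 2*y + 12 = 0.

Step 1: f(-2, 0) = 0, so P lies on C.
Step 2: partial derivatives
  f_x(x, y) = -2*x + y + 2, f_y(x, y) = x - 4*y.
  f_x(P) = 6, f_y(P) = -2 (gradient nonzero, so P is smooth).
Step 3: tangent line at P: 6·(x − -2) + -2·(y − 0) = 0.
Expanding: 6*x - 2*y + 12 = 0.


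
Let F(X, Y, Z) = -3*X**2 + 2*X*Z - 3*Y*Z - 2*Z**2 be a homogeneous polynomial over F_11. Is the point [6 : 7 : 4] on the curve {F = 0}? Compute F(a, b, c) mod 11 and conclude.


F(6,7,4) ≡ 0 (mod 11); P is on the curve.

Evaluate F(6, 7, 4) term-by-term (mod 11).
  -3*X**2 ↦ -3·36·1·1 = -108
  2*X*Z ↦ 2·6·1·4 = 48
  -3*Y*Z ↦ -3·1·7·4 = -84
  -2*Z**2 ↦ -2·1·1·16 = -32
Sum: F(6, 7, 4) = (-108) + (48) + (-84) + (-32) = -176.
Reducing mod 11: -176 ≡ 0 (mod 11).
Since F(a, b, c) ≡ 0 (mod 11), P lies on the curve.


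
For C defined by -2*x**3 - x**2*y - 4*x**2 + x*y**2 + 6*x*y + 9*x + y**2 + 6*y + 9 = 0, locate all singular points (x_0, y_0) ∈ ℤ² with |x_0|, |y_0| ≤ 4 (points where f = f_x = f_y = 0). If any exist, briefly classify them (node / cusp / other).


Singular points: {(0, -3)}; classification: node.

Compute partial derivatives:
  f_x = -6*x**2 - 2*x*y - 8*x + y**2 + 6*y + 9.
  f_y = -x**2 + 2*x*y + 6*x + 2*y + 6.
Scan x_0 ∈ {−4, ..., 4}. For each x_0, f_y(x_0, y) is a polynomial in y; find its integer roots y ∈ {−4, ..., 4}, then test f_x and f at those candidates.
  x = -4: f_y(-4, y) = -6*y - 34; no integer root y with |y| ≤ 4.
  x = -3: f_y(-3, y) = -4*y - 21; no integer root y with |y| ≤ 4.
  x = -2: f_y(-2, y) = -2*y - 10; no integer root y with |y| ≤ 4.
  x = -1: f_y(-1, y) = -1; no integer root y with |y| ≤ 4.
  x = 0: f_y(0, y) = 2*y + 6; vanishes at y ∈ {-3}. (0, -3): f_x = 0, f = 0 — SINGULAR.
  x = 1: f_y(1, y) = 4*y + 11; no integer root y with |y| ≤ 4.
  x = 2: f_y(2, y) = 6*y + 14; no integer root y with |y| ≤ 4.
  x = 3: f_y(3, y) = 8*y + 15; no integer root y with |y| ≤ 4.
  x = 4: f_y(4, y) = 10*y + 14; no integer root y with |y| ≤ 4.
Only singular point on the grid: (0, -3).
Classify: substitute x = 0 + u, y = -3 + v and expand: f = -2*u**3 - u**2*v - u**2 + u*v**2 + v**2.
No constant or linear terms (consistent with a singular point). Quadratic part: -u**2 + v**2. Cubic part: -2*u**3 - u**2*v + u*v**2.
The quadratic part v**2 - u**2 = (v − u)(v + u) splits into two distinct linear factors, so there are two distinct tangent lines y − -3 = ±(x − 0) — this is a node (ordinary double point).
Classification: node.


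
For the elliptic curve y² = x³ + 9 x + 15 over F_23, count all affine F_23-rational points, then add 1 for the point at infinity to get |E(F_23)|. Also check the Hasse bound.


Affine points = {(1, 5), (1, 18), (2, 8), (2, 15), (3, 0), (4, 0), (5, 1), (5, 22), (6, 3), (6, 20), (8, 1), (8, 22), (10, 1), (10, 22), (13, 11), (13, 12), (15, 11), (15, 12), (16, 0), (18, 11), (18, 12), (21, 9), (21, 14)}; affine count = 23; |E(F_23)| = 24.

Discriminant check: Δ ∝ 4a³ + 27b² = 4·9³ + 27·15² = 4·729 + 27·225 ≡ 21 (mod 23). Nonzero ⇒ E is nonsingular.
For each x ∈ F_23, compute rhs = x³ + 9·x + 15 mod 23, then count y ∈ F_23 with y² ≡ rhs.
  x = 0: rhs = 15, matching y values: none (0 points).
  x = 1: rhs = 2, matching y values: 5, 18 (2 points).
  x = 2: rhs = 18, matching y values: 8, 15 (2 points).
  x = 3: rhs = 0, matching y values: 0 (1 points).
  x = 4: rhs = 0, matching y values: 0 (1 points).
  x = 5: rhs = 1, matching y values: 1, 22 (2 points).
  x = 6: rhs = 9, matching y values: 3, 20 (2 points).
  x = 7: rhs = 7, matching y values: none (0 points).
  x = 8: rhs = 1, matching y values: 1, 22 (2 points).
  x = 9: rhs = 20, matching y values: none (0 points).
  x = 10: rhs = 1, matching y values: 1, 22 (2 points).
  x = 11: rhs = 19, matching y values: none (0 points).
  x = 12: rhs = 11, matching y values: none (0 points).
  x = 13: rhs = 6, matching y values: 11, 12 (2 points).
  x = 14: rhs = 10, matching y values: none (0 points).
  x = 15: rhs = 6, matching y values: 11, 12 (2 points).
  x = 16: rhs = 0, matching y values: 0 (1 points).
  x = 17: rhs = 21, matching y values: none (0 points).
  x = 18: rhs = 6, matching y values: 11, 12 (2 points).
  x = 19: rhs = 7, matching y values: none (0 points).
  x = 20: rhs = 7, matching y values: none (0 points).
  x = 21: rhs = 12, matching y values: 9, 14 (2 points).
  x = 22: rhs = 5, matching y values: none (0 points).
Total affine count: 23.
Full point count |E(F_23)| = 23 + 1 = 24.
Hasse bound: |24 − (23+1)| = |0| = 0 ≤ 2√23 ≈ 9.5917 ✓.


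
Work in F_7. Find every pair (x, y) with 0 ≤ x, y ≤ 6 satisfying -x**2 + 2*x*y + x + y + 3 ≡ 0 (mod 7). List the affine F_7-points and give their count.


Affine F_7-points: {(0, 4), (1, 6), (2, 4), (4, 1), (5, 6), (6, 1)}; count = 6.

For each of the 49 pairs (x, y) ∈ F_7², evaluate f(x, y) mod 7. Record the zeros.
  x = 0: [0↦3, 1↦4, 2↦5, 3↦6, 4↦0, 5↦1, 6↦2]  zeros at y ∈ {4}
  x = 1: [0↦3, 1↦6, 2↦2, 3↦5, 4↦1, 5↦4, 6↦0]  zeros at y ∈ {6}
  x = 2: [0↦1, 1↦6, 2↦4, 3↦2, 4↦0, 5↦5, 6↦3]  zeros at y ∈ {4}
  x = 3: [0↦4, 1↦4, 2↦4, 3↦4, 4↦4, 5↦4, 6↦4]  zeros at y ∈ ∅
  x = 4: [0↦5, 1↦0, 2↦2, 3↦4, 4↦6, 5↦1, 6↦3]  zeros at y ∈ {1}
  x = 5: [0↦4, 1↦1, 2↦5, 3↦2, 4↦6, 5↦3, 6↦0]  zeros at y ∈ {6}
  x = 6: [0↦1, 1↦0, 2↦6, 3↦5, 4↦4, 5↦3, 6↦2]  zeros at y ∈ {1}
Collecting zeros: affine points = {(0, 4), (1, 6), (2, 4), (4, 1), (5, 6), (6, 1)}.
Total count |C(F_7)_aff| = 6.


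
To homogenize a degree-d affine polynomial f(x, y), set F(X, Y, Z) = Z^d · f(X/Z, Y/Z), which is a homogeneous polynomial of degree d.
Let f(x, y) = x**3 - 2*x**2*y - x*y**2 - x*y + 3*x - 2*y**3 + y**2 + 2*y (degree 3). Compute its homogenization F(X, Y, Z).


F(X, Y, Z) = X**3 - 2*X**2*Y - X*Y**2 - X*Y*Z + 3*X*Z**2 - 2*Y**3 + Y**2*Z + 2*Y*Z**2

deg(f) = 3.
Substitute x = X/Z, y = Y/Z into f, then multiply by Z^3.
  monomial 1·x^3·y^0 ↦ 1·X^3·Y^0·Z^0.
  monomial -2·x^2·y^1 ↦ -2·X^2·Y^1·Z^0.
  monomial -1·x^1·y^2 ↦ -1·X^1·Y^2·Z^0.
  monomial -1·x^1·y^1 ↦ -1·X^1·Y^1·Z^1.
  monomial 3·x^1·y^0 ↦ 3·X^1·Y^0·Z^2.
  monomial -2·x^0·y^3 ↦ -2·X^0·Y^3·Z^0.
  monomial 1·x^0·y^2 ↦ 1·X^0·Y^2·Z^1.
  monomial 2·x^0·y^1 ↦ 2·X^0·Y^1·Z^2.
Collecting: F(X, Y, Z) = X**3 - 2*X**2*Y - X*Y**2 - X*Y*Z + 3*X*Z**2 - 2*Y**3 + Y**2*Z + 2*Y*Z**2.


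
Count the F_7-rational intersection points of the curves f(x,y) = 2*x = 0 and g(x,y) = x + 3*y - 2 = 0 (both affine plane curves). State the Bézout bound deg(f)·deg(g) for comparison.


Common zeros: {(0, 3)}; count = 1; Bézout bound = 1.

deg(f) = 1, deg(g) = 1, so Bézout bound = 1.
Scan x ∈ F_7. For each x, list the y ∈ F_7 with f(x, y) ≡ 0 and those with g(x, y) ≡ 0 (mod 7); the common zeros in that column are the intersection.
  x = 0: f ≡ 0 at y ∈ {0, 1, 2, 3, 4, 5, 6}; g ≡ 0 at y ∈ {3}; common: {3}.
  x = 1: f ≡ 0 at y ∈ ∅; g ≡ 0 at y ∈ {5}; common: ∅.
  x = 2: f ≡ 0 at y ∈ ∅; g ≡ 0 at y ∈ {0}; common: ∅.
  x = 3: f ≡ 0 at y ∈ ∅; g ≡ 0 at y ∈ {2}; common: ∅.
  x = 4: f ≡ 0 at y ∈ ∅; g ≡ 0 at y ∈ {4}; common: ∅.
  x = 5: f ≡ 0 at y ∈ ∅; g ≡ 0 at y ∈ {6}; common: ∅.
  x = 6: f ≡ 0 at y ∈ ∅; g ≡ 0 at y ∈ {1}; common: ∅.
Collecting: common zeros = {(0, 3)}, so the count is 1.
Comparison with the Bézout bound: 1 ≤ 1 = deg(f)·deg(g), as expected for curves with no common component (the bound is attained).


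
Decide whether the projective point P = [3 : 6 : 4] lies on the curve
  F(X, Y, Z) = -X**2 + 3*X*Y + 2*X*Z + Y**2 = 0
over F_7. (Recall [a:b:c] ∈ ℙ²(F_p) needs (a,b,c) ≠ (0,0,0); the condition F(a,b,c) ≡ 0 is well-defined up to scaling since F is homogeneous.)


F(3,6,4) ≡ 0 (mod 7); P is on the curve.

Evaluate F(3, 6, 4) term-by-term (mod 7).
  -X**2 ↦ -1·9·1·1 = -9
  3*X*Y ↦ 3·3·6·1 = 54
  2*X*Z ↦ 2·3·1·4 = 24
  Y**2 ↦ 1·1·36·1 = 36
Sum: F(3, 6, 4) = (-9) + (54) + (24) + (36) = 105.
Reducing mod 7: 105 ≡ 0 (mod 7).
Since F(a, b, c) ≡ 0 (mod 7), P lies on the curve.


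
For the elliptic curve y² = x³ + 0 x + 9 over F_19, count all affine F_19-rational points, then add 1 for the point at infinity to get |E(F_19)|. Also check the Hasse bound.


Affine points = {(0, 3), (0, 16), (2, 6), (2, 13), (3, 6), (3, 13), (4, 4), (4, 15), (5, 1), (5, 18), (6, 4), (6, 15), (9, 4), (9, 15), (14, 6), (14, 13), (16, 1), (16, 18), (17, 1), (17, 18)}; affine count = 20; |E(F_19)| = 21.

Discriminant check: Δ ∝ 4a³ + 27b² = 4·0³ + 27·9² = 4·0 + 27·81 ≡ 2 (mod 19). Nonzero ⇒ E is nonsingular.
For each x ∈ F_19, compute rhs = x³ + 0·x + 9 mod 19, then count y ∈ F_19 with y² ≡ rhs.
  x = 0: rhs = 9, matching y values: 3, 16 (2 points).
  x = 1: rhs = 10, matching y values: none (0 points).
  x = 2: rhs = 17, matching y values: 6, 13 (2 points).
  x = 3: rhs = 17, matching y values: 6, 13 (2 points).
  x = 4: rhs = 16, matching y values: 4, 15 (2 points).
  x = 5: rhs = 1, matching y values: 1, 18 (2 points).
  x = 6: rhs = 16, matching y values: 4, 15 (2 points).
  x = 7: rhs = 10, matching y values: none (0 points).
  x = 8: rhs = 8, matching y values: none (0 points).
  x = 9: rhs = 16, matching y values: 4, 15 (2 points).
  x = 10: rhs = 2, matching y values: none (0 points).
  x = 11: rhs = 10, matching y values: none (0 points).
  x = 12: rhs = 8, matching y values: none (0 points).
  x = 13: rhs = 2, matching y values: none (0 points).
  x = 14: rhs = 17, matching y values: 6, 13 (2 points).
  x = 15: rhs = 2, matching y values: none (0 points).
  x = 16: rhs = 1, matching y values: 1, 18 (2 points).
  x = 17: rhs = 1, matching y values: 1, 18 (2 points).
  x = 18: rhs = 8, matching y values: none (0 points).
Total affine count: 20.
Full point count |E(F_19)| = 20 + 1 = 21.
Hasse bound: |21 − (19+1)| = |1| = 1 ≤ 2√19 ≈ 8.7178 ✓.


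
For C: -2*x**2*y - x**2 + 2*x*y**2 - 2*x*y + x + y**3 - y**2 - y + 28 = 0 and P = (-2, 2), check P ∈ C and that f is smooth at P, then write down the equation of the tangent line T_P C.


Tangent line at P: 25*x - 13*y + 76 = 0.

Step 1: f(-2, 2) = 0, so P lies on C.
Step 2: partial derivatives
  f_x(x, y) = -4*x*y - 2*x + 2*y**2 - 2*y + 1, f_y(x, y) = -2*x**2 + 4*x*y - 2*x + 3*y**2 - 2*y - 1.
  f_x(P) = 25, f_y(P) = -13 (gradient nonzero, so P is smooth).
Step 3: tangent line at P: 25·(x − -2) + -13·(y − 2) = 0.
Expanding: 25*x - 13*y + 76 = 0.


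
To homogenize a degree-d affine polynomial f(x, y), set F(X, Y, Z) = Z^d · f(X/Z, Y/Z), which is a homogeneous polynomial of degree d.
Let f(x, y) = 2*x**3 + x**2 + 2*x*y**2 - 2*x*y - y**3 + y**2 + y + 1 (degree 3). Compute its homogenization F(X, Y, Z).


F(X, Y, Z) = 2*X**3 + X**2*Z + 2*X*Y**2 - 2*X*Y*Z - Y**3 + Y**2*Z + Y*Z**2 + Z**3

deg(f) = 3.
Substitute x = X/Z, y = Y/Z into f, then multiply by Z^3.
  monomial 2·x^3·y^0 ↦ 2·X^3·Y^0·Z^0.
  monomial 1·x^2·y^0 ↦ 1·X^2·Y^0·Z^1.
  monomial 2·x^1·y^2 ↦ 2·X^1·Y^2·Z^0.
  monomial -2·x^1·y^1 ↦ -2·X^1·Y^1·Z^1.
  monomial -1·x^0·y^3 ↦ -1·X^0·Y^3·Z^0.
  monomial 1·x^0·y^2 ↦ 1·X^0·Y^2·Z^1.
  monomial 1·x^0·y^1 ↦ 1·X^0·Y^1·Z^2.
  monomial 1·x^0·y^0 ↦ 1·X^0·Y^0·Z^3.
Collecting: F(X, Y, Z) = 2*X**3 + X**2*Z + 2*X*Y**2 - 2*X*Y*Z - Y**3 + Y**2*Z + Y*Z**2 + Z**3.


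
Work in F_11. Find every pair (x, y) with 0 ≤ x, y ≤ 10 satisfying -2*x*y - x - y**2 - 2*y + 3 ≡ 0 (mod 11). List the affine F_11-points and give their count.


Affine F_11-points: {(0, 1), (0, 8), (3, 0), (3, 3), (5, 4), (5, 6), (7, 7), (7, 10), (10, 2), (10, 9)}; count = 10.

For each of the 121 pairs (x, y) ∈ F_11², evaluate f(x, y) mod 11. Record the zeros.
  x = 0: [0↦3, 1↦0, 2↦6, 3↦10, 4↦1, 5↦1, 6↦10, 7↦6, 8↦0, 9↦3, 10↦4]  zeros at y ∈ {1, 8}
  x = 1: [0↦2, 1↦8, 2↦1, 3↦3, 4↦3, 5↦1, 6↦8, 7↦2, 8↦5, 9↦6, 10↦5]  zeros at y ∈ ∅
  x = 2: [0↦1, 1↦5, 2↦7, 3↦7, 4↦5, 5↦1, 6↦6, 7↦9, 8↦10, 9↦9, 10↦6]  zeros at y ∈ ∅
  x = 3: [0↦0, 1↦2, 2↦2, 3↦0, 4↦7, 5↦1, 6↦4, 7↦5, 8↦4, 9↦1, 10↦7]  zeros at y ∈ {0, 3}
  x = 4: [0↦10, 1↦10, 2↦8, 3↦4, 4↦9, 5↦1, 6↦2, 7↦1, 8↦9, 9↦4, 10↦8]  zeros at y ∈ ∅
  x = 5: [0↦9, 1↦7, 2↦3, 3↦8, 4↦0, 5↦1, 6↦0, 7↦8, 8↦3, 9↦7, 10↦9]  zeros at y ∈ {4, 6}
  x = 6: [0↦8, 1↦4, 2↦9, 3↦1, 4↦2, 5↦1, 6↦9, 7↦4, 8↦8, 9↦10, 10↦10]  zeros at y ∈ ∅
  x = 7: [0↦7, 1↦1, 2↦4, 3↦5, 4↦4, 5↦1, 6↦7, 7↦0, 8↦2, 9↦2, 10↦0]  zeros at y ∈ {7, 10}
  x = 8: [0↦6, 1↦9, 2↦10, 3↦9, 4↦6, 5↦1, 6↦5, 7↦7, 8↦7, 9↦5, 10↦1]  zeros at y ∈ ∅
  x = 9: [0↦5, 1↦6, 2↦5, 3↦2, 4↦8, 5↦1, 6↦3, 7↦3, 8↦1, 9↦8, 10↦2]  zeros at y ∈ ∅
  x = 10: [0↦4, 1↦3, 2↦0, 3↦6, 4↦10, 5↦1, 6↦1, 7↦10, 8↦6, 9↦0, 10↦3]  zeros at y ∈ {2, 9}
Collecting zeros: affine points = {(0, 1), (0, 8), (3, 0), (3, 3), (5, 4), (5, 6), (7, 7), (7, 10), (10, 2), (10, 9)}.
Total count |C(F_11)_aff| = 10.


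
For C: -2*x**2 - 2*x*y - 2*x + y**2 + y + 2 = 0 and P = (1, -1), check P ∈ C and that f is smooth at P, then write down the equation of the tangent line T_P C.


Tangent line at P: -4*x - 3*y + 1 = 0.

Step 1: f(1, -1) = 0, so P lies on C.
Step 2: partial derivatives
  f_x(x, y) = -4*x - 2*y - 2, f_y(x, y) = -2*x + 2*y + 1.
  f_x(P) = -4, f_y(P) = -3 (gradient nonzero, so P is smooth).
Step 3: tangent line at P: -4·(x − 1) + -3·(y − -1) = 0.
Expanding: -4*x - 3*y + 1 = 0.


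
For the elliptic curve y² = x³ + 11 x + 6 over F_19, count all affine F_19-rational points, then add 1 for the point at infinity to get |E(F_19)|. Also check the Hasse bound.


Affine points = {(0, 5), (0, 14), (2, 6), (2, 13), (3, 3), (3, 16), (4, 0), (8, 6), (8, 13), (9, 6), (9, 13), (12, 2), (12, 17), (13, 3), (13, 16), (14, 4), (14, 15)}; affine count = 17; |E(F_19)| = 18.

Discriminant check: Δ ∝ 4a³ + 27b² = 4·11³ + 27·6² = 4·1331 + 27·36 ≡ 7 (mod 19). Nonzero ⇒ E is nonsingular.
For each x ∈ F_19, compute rhs = x³ + 11·x + 6 mod 19, then count y ∈ F_19 with y² ≡ rhs.
  x = 0: rhs = 6, matching y values: 5, 14 (2 points).
  x = 1: rhs = 18, matching y values: none (0 points).
  x = 2: rhs = 17, matching y values: 6, 13 (2 points).
  x = 3: rhs = 9, matching y values: 3, 16 (2 points).
  x = 4: rhs = 0, matching y values: 0 (1 points).
  x = 5: rhs = 15, matching y values: none (0 points).
  x = 6: rhs = 3, matching y values: none (0 points).
  x = 7: rhs = 8, matching y values: none (0 points).
  x = 8: rhs = 17, matching y values: 6, 13 (2 points).
  x = 9: rhs = 17, matching y values: 6, 13 (2 points).
  x = 10: rhs = 14, matching y values: none (0 points).
  x = 11: rhs = 14, matching y values: none (0 points).
  x = 12: rhs = 4, matching y values: 2, 17 (2 points).
  x = 13: rhs = 9, matching y values: 3, 16 (2 points).
  x = 14: rhs = 16, matching y values: 4, 15 (2 points).
  x = 15: rhs = 12, matching y values: none (0 points).
  x = 16: rhs = 3, matching y values: none (0 points).
  x = 17: rhs = 14, matching y values: none (0 points).
  x = 18: rhs = 13, matching y values: none (0 points).
Total affine count: 17.
Full point count |E(F_19)| = 17 + 1 = 18.
Hasse bound: |18 − (19+1)| = |-2| = 2 ≤ 2√19 ≈ 8.7178 ✓.


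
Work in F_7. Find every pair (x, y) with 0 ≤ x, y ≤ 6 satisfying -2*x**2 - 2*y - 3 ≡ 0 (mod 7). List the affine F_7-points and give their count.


Affine F_7-points: {(0, 2), (1, 1), (2, 5), (3, 0), (4, 0), (5, 5), (6, 1)}; count = 7.

For each of the 49 pairs (x, y) ∈ F_7², evaluate f(x, y) mod 7. Record the zeros.
  x = 0: [0↦4, 1↦2, 2↦0, 3↦5, 4↦3, 5↦1, 6↦6]  zeros at y ∈ {2}
  x = 1: [0↦2, 1↦0, 2↦5, 3↦3, 4↦1, 5↦6, 6↦4]  zeros at y ∈ {1}
  x = 2: [0↦3, 1↦1, 2↦6, 3↦4, 4↦2, 5↦0, 6↦5]  zeros at y ∈ {5}
  x = 3: [0↦0, 1↦5, 2↦3, 3↦1, 4↦6, 5↦4, 6↦2]  zeros at y ∈ {0}
  x = 4: [0↦0, 1↦5, 2↦3, 3↦1, 4↦6, 5↦4, 6↦2]  zeros at y ∈ {0}
  x = 5: [0↦3, 1↦1, 2↦6, 3↦4, 4↦2, 5↦0, 6↦5]  zeros at y ∈ {5}
  x = 6: [0↦2, 1↦0, 2↦5, 3↦3, 4↦1, 5↦6, 6↦4]  zeros at y ∈ {1}
Collecting zeros: affine points = {(0, 2), (1, 1), (2, 5), (3, 0), (4, 0), (5, 5), (6, 1)}.
Total count |C(F_7)_aff| = 7.


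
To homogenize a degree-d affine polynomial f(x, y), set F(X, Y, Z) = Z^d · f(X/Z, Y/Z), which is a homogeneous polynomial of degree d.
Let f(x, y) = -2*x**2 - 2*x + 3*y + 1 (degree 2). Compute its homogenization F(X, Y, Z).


F(X, Y, Z) = -2*X**2 - 2*X*Z + 3*Y*Z + Z**2

deg(f) = 2.
Substitute x = X/Z, y = Y/Z into f, then multiply by Z^2.
  monomial -2·x^2·y^0 ↦ -2·X^2·Y^0·Z^0.
  monomial -2·x^1·y^0 ↦ -2·X^1·Y^0·Z^1.
  monomial 3·x^0·y^1 ↦ 3·X^0·Y^1·Z^1.
  monomial 1·x^0·y^0 ↦ 1·X^0·Y^0·Z^2.
Collecting: F(X, Y, Z) = -2*X**2 - 2*X*Z + 3*Y*Z + Z**2.


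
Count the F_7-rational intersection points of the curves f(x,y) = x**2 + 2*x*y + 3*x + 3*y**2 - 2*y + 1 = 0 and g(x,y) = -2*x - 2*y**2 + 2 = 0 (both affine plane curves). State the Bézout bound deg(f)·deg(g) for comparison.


Common zeros: {(6, 3)}; count = 1; Bézout bound = 4.

deg(f) = 2, deg(g) = 2, so Bézout bound = 4.
Scan x ∈ F_7. For each x, list the y ∈ F_7 with f(x, y) ≡ 0 and those with g(x, y) ≡ 0 (mod 7); the common zeros in that column are the intersection.
  x = 0: f ≡ 0 at y ∈ ∅; g ≡ 0 at y ∈ {1, 6}; common: ∅.
  x = 1: f ≡ 0 at y ∈ ∅; g ≡ 0 at y ∈ {0}; common: ∅.
  x = 2: f ≡ 0 at y ∈ ∅; g ≡ 0 at y ∈ ∅; common: ∅.
  x = 3: f ≡ 0 at y ∈ ∅; g ≡ 0 at y ∈ ∅; common: ∅.
  x = 4: f ≡ 0 at y ∈ ∅; g ≡ 0 at y ∈ {2, 5}; common: ∅.
  x = 5: f ≡ 0 at y ∈ ∅; g ≡ 0 at y ∈ ∅; common: ∅.
  x = 6: f ≡ 0 at y ∈ {3}; g ≡ 0 at y ∈ {3, 4}; common: {3}.
Collecting: common zeros = {(6, 3)}, so the count is 1.
Comparison with the Bézout bound: 1 ≤ 4 = deg(f)·deg(g), as expected for curves with no common component (the affine F_7-count falls short of the bound because intersections may lie at infinity, over extension fields, or carry multiplicity).


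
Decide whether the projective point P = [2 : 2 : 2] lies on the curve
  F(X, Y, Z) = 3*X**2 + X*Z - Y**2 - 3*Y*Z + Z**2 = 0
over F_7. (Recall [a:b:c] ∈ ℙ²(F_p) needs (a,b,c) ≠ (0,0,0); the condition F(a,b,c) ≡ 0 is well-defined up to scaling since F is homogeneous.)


F(2,2,2) ≡ 4 (mod 7); P is NOT on the curve.

Evaluate F(2, 2, 2) term-by-term (mod 7).
  3*X**2 ↦ 3·4·1·1 = 12
  X*Z ↦ 1·2·1·2 = 4
  -Y**2 ↦ -1·1·4·1 = -4
  -3*Y*Z ↦ -3·1·2·2 = -12
  Z**2 ↦ 1·1·1·4 = 4
Sum: F(2, 2, 2) = (12) + (4) + (-4) + (-12) + (4) = 4.
Reducing mod 7: 4 ≡ 4 (mod 7).
Since F(a, b, c) ≡ 4 ≠ 0 (mod 7), P does NOT lie on the curve.


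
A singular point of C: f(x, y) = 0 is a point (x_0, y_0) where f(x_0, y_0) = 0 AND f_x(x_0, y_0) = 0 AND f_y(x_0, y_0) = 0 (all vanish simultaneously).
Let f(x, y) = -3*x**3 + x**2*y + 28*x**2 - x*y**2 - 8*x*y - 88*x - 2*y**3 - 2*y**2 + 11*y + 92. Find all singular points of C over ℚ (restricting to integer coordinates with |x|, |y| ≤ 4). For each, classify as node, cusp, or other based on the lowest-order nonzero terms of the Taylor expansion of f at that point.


Singular points: {(3, -1)}; classification: cusp.

Compute partial derivatives:
  f_x = -9*x**2 + 2*x*y + 56*x - y**2 - 8*y - 88.
  f_y = x**2 - 2*x*y - 8*x - 6*y**2 - 4*y + 11.
Scan x_0 ∈ {−4, ..., 4}. For each x_0, f_y(x_0, y) is a polynomial in y; find its integer roots y ∈ {−4, ..., 4}, then test f_x and f at those candidates.
  x = -4: f_y(-4, y) = -6*y**2 + 4*y + 59; no integer root y with |y| ≤ 4.
  x = -3: f_y(-3, y) = -6*y**2 + 2*y + 44; no integer root y with |y| ≤ 4.
  x = -2: f_y(-2, y) = 31 - 6*y**2; no integer root y with |y| ≤ 4.
  x = -1: f_y(-1, y) = -6*y**2 - 2*y + 20; vanishes at y ∈ {-2}. (-1, -2): f_x = -137 ≠ 0.
  x = 0: f_y(0, y) = -6*y**2 - 4*y + 11; no integer root y with |y| ≤ 4.
  x = 1: f_y(1, y) = -6*y**2 - 6*y + 4; no integer root y with |y| ≤ 4.
  x = 2: f_y(2, y) = -6*y**2 - 8*y - 1; no integer root y with |y| ≤ 4.
  x = 3: f_y(3, y) = -6*y**2 - 10*y - 4; vanishes at y ∈ {-1}. (3, -1): f_x = 0, f = 0 — SINGULAR.
  x = 4: f_y(4, y) = -6*y**2 - 12*y - 5; no integer root y with |y| ≤ 4.
Only singular point on the grid: (3, -1).
Classify: substitute x = 3 + u, y = -1 + v and expand: f = -3*u**3 + u**2*v - u*v**2 - 2*v**3 + v**2.
No constant or linear terms (consistent with a singular point). Quadratic part: v**2. Cubic part: -3*u**3 + u**2*v - u*v**2 - 2*v**3.
The quadratic part v**2 is a perfect square, so there is a single (double) tangent line v = 0, i.e. y = -1. Restricting the cubic part to that line (v = 0) leaves -3*u**3 ≠ 0, so f is not divisible by v and the branch is v² ≈ 3*u**3 to lowest order — this is a cusp.
Classification: cusp.


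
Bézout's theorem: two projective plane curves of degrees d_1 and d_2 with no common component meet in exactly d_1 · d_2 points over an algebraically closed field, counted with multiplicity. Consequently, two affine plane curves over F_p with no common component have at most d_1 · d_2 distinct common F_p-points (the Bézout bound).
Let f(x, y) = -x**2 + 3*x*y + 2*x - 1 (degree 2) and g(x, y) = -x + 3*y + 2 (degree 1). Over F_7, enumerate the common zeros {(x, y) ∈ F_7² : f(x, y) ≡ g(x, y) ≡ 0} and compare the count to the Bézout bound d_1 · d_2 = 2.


Common zeros: ∅; count = 0; Bézout bound = 2.

deg(f) = 2, deg(g) = 1, so Bézout bound = 2.
Scan x ∈ F_7. For each x, list the y ∈ F_7 with f(x, y) ≡ 0 and those with g(x, y) ≡ 0 (mod 7); the common zeros in that column are the intersection.
  x = 0: f ≡ 0 at y ∈ ∅; g ≡ 0 at y ∈ {4}; common: ∅.
  x = 1: f ≡ 0 at y ∈ {0}; g ≡ 0 at y ∈ {2}; common: ∅.
  x = 2: f ≡ 0 at y ∈ {6}; g ≡ 0 at y ∈ {0}; common: ∅.
  x = 3: f ≡ 0 at y ∈ {2}; g ≡ 0 at y ∈ {5}; common: ∅.
  x = 4: f ≡ 0 at y ∈ {6}; g ≡ 0 at y ∈ {3}; common: ∅.
  x = 5: f ≡ 0 at y ∈ {2}; g ≡ 0 at y ∈ {1}; common: ∅.
  x = 6: f ≡ 0 at y ∈ {1}; g ≡ 0 at y ∈ {6}; common: ∅.
Collecting: common zeros = ∅, so the count is 0.
Comparison with the Bézout bound: 0 ≤ 2 = deg(f)·deg(g), as expected for curves with no common component (the affine F_7-count falls short of the bound because intersections may lie at infinity, over extension fields, or carry multiplicity).


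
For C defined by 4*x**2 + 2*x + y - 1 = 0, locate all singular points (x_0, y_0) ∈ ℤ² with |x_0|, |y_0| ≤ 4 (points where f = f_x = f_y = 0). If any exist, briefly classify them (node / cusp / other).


No singular points in the scanned grid; C is smooth there.

Compute partial derivatives:
  f_x = 8*x + 2.
  f_y = 1.
f_y = 1 is a nonzero constant, so f_y never vanishes: no point (x, y) can satisfy f = f_x = f_y = 0. In particular no (x, y) ∈ {−4, ..., 4}² is singular; the curve is smooth.


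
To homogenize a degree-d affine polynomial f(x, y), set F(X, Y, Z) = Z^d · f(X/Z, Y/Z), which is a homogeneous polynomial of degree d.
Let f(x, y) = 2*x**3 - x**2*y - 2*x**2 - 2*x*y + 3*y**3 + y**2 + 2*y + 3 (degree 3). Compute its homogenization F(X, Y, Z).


F(X, Y, Z) = 2*X**3 - X**2*Y - 2*X**2*Z - 2*X*Y*Z + 3*Y**3 + Y**2*Z + 2*Y*Z**2 + 3*Z**3

deg(f) = 3.
Substitute x = X/Z, y = Y/Z into f, then multiply by Z^3.
  monomial 2·x^3·y^0 ↦ 2·X^3·Y^0·Z^0.
  monomial -1·x^2·y^1 ↦ -1·X^2·Y^1·Z^0.
  monomial -2·x^2·y^0 ↦ -2·X^2·Y^0·Z^1.
  monomial -2·x^1·y^1 ↦ -2·X^1·Y^1·Z^1.
  monomial 3·x^0·y^3 ↦ 3·X^0·Y^3·Z^0.
  monomial 1·x^0·y^2 ↦ 1·X^0·Y^2·Z^1.
  monomial 2·x^0·y^1 ↦ 2·X^0·Y^1·Z^2.
  monomial 3·x^0·y^0 ↦ 3·X^0·Y^0·Z^3.
Collecting: F(X, Y, Z) = 2*X**3 - X**2*Y - 2*X**2*Z - 2*X*Y*Z + 3*Y**3 + Y**2*Z + 2*Y*Z**2 + 3*Z**3.


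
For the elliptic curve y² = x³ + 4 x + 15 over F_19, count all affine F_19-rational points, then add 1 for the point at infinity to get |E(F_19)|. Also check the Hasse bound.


Affine points = {(1, 1), (1, 18), (3, 4), (3, 15), (4, 0), (7, 5), (7, 14), (9, 1), (9, 18), (12, 9), (12, 10), (15, 7), (15, 12)}; affine count = 13; |E(F_19)| = 14.

Discriminant check: Δ ∝ 4a³ + 27b² = 4·4³ + 27·15² = 4·64 + 27·225 ≡ 4 (mod 19). Nonzero ⇒ E is nonsingular.
For each x ∈ F_19, compute rhs = x³ + 4·x + 15 mod 19, then count y ∈ F_19 with y² ≡ rhs.
  x = 0: rhs = 15, matching y values: none (0 points).
  x = 1: rhs = 1, matching y values: 1, 18 (2 points).
  x = 2: rhs = 12, matching y values: none (0 points).
  x = 3: rhs = 16, matching y values: 4, 15 (2 points).
  x = 4: rhs = 0, matching y values: 0 (1 points).
  x = 5: rhs = 8, matching y values: none (0 points).
  x = 6: rhs = 8, matching y values: none (0 points).
  x = 7: rhs = 6, matching y values: 5, 14 (2 points).
  x = 8: rhs = 8, matching y values: none (0 points).
  x = 9: rhs = 1, matching y values: 1, 18 (2 points).
  x = 10: rhs = 10, matching y values: none (0 points).
  x = 11: rhs = 3, matching y values: none (0 points).
  x = 12: rhs = 5, matching y values: 9, 10 (2 points).
  x = 13: rhs = 3, matching y values: none (0 points).
  x = 14: rhs = 3, matching y values: none (0 points).
  x = 15: rhs = 11, matching y values: 7, 12 (2 points).
  x = 16: rhs = 14, matching y values: none (0 points).
  x = 17: rhs = 18, matching y values: none (0 points).
  x = 18: rhs = 10, matching y values: none (0 points).
Total affine count: 13.
Full point count |E(F_19)| = 13 + 1 = 14.
Hasse bound: |14 − (19+1)| = |-6| = 6 ≤ 2√19 ≈ 8.7178 ✓.


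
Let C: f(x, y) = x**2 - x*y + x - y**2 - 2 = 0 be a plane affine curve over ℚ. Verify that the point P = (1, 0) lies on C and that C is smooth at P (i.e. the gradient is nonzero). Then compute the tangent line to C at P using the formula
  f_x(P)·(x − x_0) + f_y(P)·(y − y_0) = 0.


Tangent line at P: 3*x - y - 3 = 0.

Step 1: f(1, 0) = 0, so P lies on C.
Step 2: partial derivatives
  f_x(x, y) = 2*x - y + 1, f_y(x, y) = -x - 2*y.
  f_x(P) = 3, f_y(P) = -1 (gradient nonzero, so P is smooth).
Step 3: tangent line at P: 3·(x − 1) + -1·(y − 0) = 0.
Expanding: 3*x - y - 3 = 0.


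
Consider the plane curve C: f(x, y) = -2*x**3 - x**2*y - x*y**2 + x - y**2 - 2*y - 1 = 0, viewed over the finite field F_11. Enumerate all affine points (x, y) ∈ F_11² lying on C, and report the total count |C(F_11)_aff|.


Affine F_11-points: {(0, 10), (1, 7), (1, 8), (3, 3), (3, 8), (6, 5), (6, 10), (7, 2), (7, 4), (10, 0)}; count = 10.

For each of the 121 pairs (x, y) ∈ F_11², evaluate f(x, y) mod 11. Record the zeros.
  x = 0: [0↦10, 1↦7, 2↦2, 3↦6, 4↦8, 5↦8, 6↦6, 7↦2, 8↦7, 9↦10, 10↦0]  zeros at y ∈ {10}
  x = 1: [0↦9, 1↦4, 2↦6, 3↦4, 4↦9, 5↦10, 6↦7, 7↦0, 8↦0, 9↦7, 10↦10]  zeros at y ∈ {7, 8}
  x = 2: [0↦7, 1↦9, 2↦5, 3↦6, 4↦1, 5↦1, 6↦6, 7↦5, 8↦9, 9↦7, 10↦10]  zeros at y ∈ ∅
  x = 3: [0↦3, 1↦10, 2↦9, 3↦0, 4↦5, 5↦2, 6↦2, 7↦5, 8↦0, 9↦9, 10↦10]  zeros at y ∈ {3, 8}
  x = 4: [0↦7, 1↦6, 2↦6, 3↦7, 4↦9, 5↦1, 6↦5, 7↦10, 8↦5, 9↦1, 10↦9]  zeros at y ∈ ∅
  x = 5: [0↦7, 1↦7, 2↦6, 3↦4, 4↦1, 5↦8, 6↦3, 7↦8, 8↦1, 9↦4, 10↦6]  zeros at y ∈ ∅
  x = 6: [0↦2, 1↦1, 2↦8, 3↦1, 4↦2, 5↦0, 6↦6, 7↦9, 8↦9, 9↦6, 10↦0]  zeros at y ∈ {5, 10}
  x = 7: [0↦2, 1↦9, 2↦0, 3↦8, 4↦0, 5↦9, 6↦2, 7↦1, 8↦6, 9↦6, 10↦1]  zeros at y ∈ {2, 4}
  x = 8: [0↦6, 1↦8, 2↦3, 3↦2, 4↦5, 5↦1, 6↦1, 7↦5, 8↦2, 9↦3, 10↦8]  zeros at y ∈ ∅
  x = 9: [0↦2, 1↦8, 2↦5, 3↦4, 4↦5, 5↦8, 6↦2, 7↦9, 8↦7, 9↦7, 10↦9]  zeros at y ∈ ∅
  x = 10: [0↦0, 1↦8, 2↦5, 3↦2, 4↦10, 5↦7, 6↦4, 7↦1, 8↦9, 9↦6, 10↦3]  zeros at y ∈ {0}
Collecting zeros: affine points = {(0, 10), (1, 7), (1, 8), (3, 3), (3, 8), (6, 5), (6, 10), (7, 2), (7, 4), (10, 0)}.
Total count |C(F_11)_aff| = 10.


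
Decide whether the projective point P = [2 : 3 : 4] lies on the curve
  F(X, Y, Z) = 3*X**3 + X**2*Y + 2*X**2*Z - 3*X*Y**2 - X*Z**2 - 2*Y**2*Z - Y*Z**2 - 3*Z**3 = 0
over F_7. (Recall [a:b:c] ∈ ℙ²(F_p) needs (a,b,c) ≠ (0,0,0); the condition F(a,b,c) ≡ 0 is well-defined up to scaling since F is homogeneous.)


F(2,3,4) ≡ 6 (mod 7); P is NOT on the curve.

Evaluate F(2, 3, 4) term-by-term (mod 7).
  3*X**3 ↦ 3·8·1·1 = 24
  X**2*Y ↦ 1·4·3·1 = 12
  2*X**2*Z ↦ 2·4·1·4 = 32
  -3*X*Y**2 ↦ -3·2·9·1 = -54
  -X*Z**2 ↦ -1·2·1·16 = -32
  -2*Y**2*Z ↦ -2·1·9·4 = -72
  -Y*Z**2 ↦ -1·1·3·16 = -48
  -3*Z**3 ↦ -3·1·1·64 = -192
Sum: F(2, 3, 4) = (24) + (12) + (32) + (-54) + (-32) + (-72) + (-48) + (-192) = -330.
Reducing mod 7: -330 ≡ 6 (mod 7).
Since F(a, b, c) ≡ 6 ≠ 0 (mod 7), P does NOT lie on the curve.


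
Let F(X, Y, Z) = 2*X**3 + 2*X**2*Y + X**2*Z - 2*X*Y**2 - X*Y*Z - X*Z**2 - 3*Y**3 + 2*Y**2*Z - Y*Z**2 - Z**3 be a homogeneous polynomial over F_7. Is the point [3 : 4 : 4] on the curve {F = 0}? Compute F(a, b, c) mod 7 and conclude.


F(3,4,4) ≡ 2 (mod 7); P is NOT on the curve.

Evaluate F(3, 4, 4) term-by-term (mod 7).
  2*X**3 ↦ 2·27·1·1 = 54
  2*X**2*Y ↦ 2·9·4·1 = 72
  X**2*Z ↦ 1·9·1·4 = 36
  -2*X*Y**2 ↦ -2·3·16·1 = -96
  -X*Y*Z ↦ -1·3·4·4 = -48
  -X*Z**2 ↦ -1·3·1·16 = -48
  -3*Y**3 ↦ -3·1·64·1 = -192
  2*Y**2*Z ↦ 2·1·16·4 = 128
  -Y*Z**2 ↦ -1·1·4·16 = -64
  -Z**3 ↦ -1·1·1·64 = -64
Sum: F(3, 4, 4) = (54) + (72) + (36) + (-96) + (-48) + (-48) + (-192) + (128) + (-64) + (-64) = -222.
Reducing mod 7: -222 ≡ 2 (mod 7).
Since F(a, b, c) ≡ 2 ≠ 0 (mod 7), P does NOT lie on the curve.


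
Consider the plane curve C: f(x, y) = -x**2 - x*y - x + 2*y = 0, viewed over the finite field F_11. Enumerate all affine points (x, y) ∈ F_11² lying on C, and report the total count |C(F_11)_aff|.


Affine F_11-points: {(0, 0), (1, 2), (3, 10), (4, 1), (5, 1), (6, 6), (7, 2), (8, 10), (9, 6), (10, 0)}; count = 10.

For each of the 121 pairs (x, y) ∈ F_11², evaluate f(x, y) mod 11. Record the zeros.
  x = 0: [0↦0, 1↦2, 2↦4, 3↦6, 4↦8, 5↦10, 6↦1, 7↦3, 8↦5, 9↦7, 10↦9]  zeros at y ∈ {0}
  x = 1: [0↦9, 1↦10, 2↦0, 3↦1, 4↦2, 5↦3, 6↦4, 7↦5, 8↦6, 9↦7, 10↦8]  zeros at y ∈ {2}
  x = 2: [0↦5, 1↦5, 2↦5, 3↦5, 4↦5, 5↦5, 6↦5, 7↦5, 8↦5, 9↦5, 10↦5]  zeros at y ∈ ∅
  x = 3: [0↦10, 1↦9, 2↦8, 3↦7, 4↦6, 5↦5, 6↦4, 7↦3, 8↦2, 9↦1, 10↦0]  zeros at y ∈ {10}
  x = 4: [0↦2, 1↦0, 2↦9, 3↦7, 4↦5, 5↦3, 6↦1, 7↦10, 8↦8, 9↦6, 10↦4]  zeros at y ∈ {1}
  x = 5: [0↦3, 1↦0, 2↦8, 3↦5, 4↦2, 5↦10, 6↦7, 7↦4, 8↦1, 9↦9, 10↦6]  zeros at y ∈ {1}
  x = 6: [0↦2, 1↦9, 2↦5, 3↦1, 4↦8, 5↦4, 6↦0, 7↦7, 8↦3, 9↦10, 10↦6]  zeros at y ∈ {6}
  x = 7: [0↦10, 1↦5, 2↦0, 3↦6, 4↦1, 5↦7, 6↦2, 7↦8, 8↦3, 9↦9, 10↦4]  zeros at y ∈ {2}
  x = 8: [0↦5, 1↦10, 2↦4, 3↦9, 4↦3, 5↦8, 6↦2, 7↦7, 8↦1, 9↦6, 10↦0]  zeros at y ∈ {10}
  x = 9: [0↦9, 1↦2, 2↦6, 3↦10, 4↦3, 5↦7, 6↦0, 7↦4, 8↦8, 9↦1, 10↦5]  zeros at y ∈ {6}
  x = 10: [0↦0, 1↦3, 2↦6, 3↦9, 4↦1, 5↦4, 6↦7, 7↦10, 8↦2, 9↦5, 10↦8]  zeros at y ∈ {0}
Collecting zeros: affine points = {(0, 0), (1, 2), (3, 10), (4, 1), (5, 1), (6, 6), (7, 2), (8, 10), (9, 6), (10, 0)}.
Total count |C(F_11)_aff| = 10.
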